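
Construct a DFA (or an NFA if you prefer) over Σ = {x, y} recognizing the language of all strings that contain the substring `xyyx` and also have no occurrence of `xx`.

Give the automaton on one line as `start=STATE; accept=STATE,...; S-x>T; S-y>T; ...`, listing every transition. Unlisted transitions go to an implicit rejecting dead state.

Build one automaton per condition and run them in lockstep. The first has 5 states tracking whether and how much of `xyyx` has been seen; the second has 3 states tracking partial matches of the forbidden pattern `xx`. A product state is a pair (one from each), accepting exactly when both do. After merging equivalent states the machine shrinks.
A 7-state machine:
        x   y  
>  s0   s1  s0 
   s1   s2  s3 
   s2   s2  s2 
   s3   s1  s4 
   s4   s5  s0 
 * s5   s2  s6 
 * s6   s5  s6 
(> = start, * = accepting)

start=s0; accept=s5,s6; s0-x>s1; s0-y>s0; s1-x>s2; s1-y>s3; s2-x>s2; s2-y>s2; s3-x>s1; s3-y>s4; s4-x>s5; s4-y>s0; s5-x>s2; s5-y>s6; s6-x>s5; s6-y>s6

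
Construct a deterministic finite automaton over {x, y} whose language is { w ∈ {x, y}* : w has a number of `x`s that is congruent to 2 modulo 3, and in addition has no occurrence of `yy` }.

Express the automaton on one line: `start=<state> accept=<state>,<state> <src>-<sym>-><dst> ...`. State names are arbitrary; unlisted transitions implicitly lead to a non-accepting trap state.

start=A accept=D,G A-x->B A-y->C B-x->D B-y->E C-x->B C-y->F D-x->A D-y->G E-x->D E-y->H F-x->H F-y->F G-x->A G-y->I H-x->I H-y->H I-x->F I-y->I

Run two small machines in parallel and take their product. One (3 states) tracks the count of `x`s modulo 3; the other (3 states) tracks partial matches of the forbidden pattern `yy`. Each combined state is a pair, one component from each; accept when both components accept.
With 9 states:
       x  y 
>  A   B  C 
   B   D  E 
   C   B  F 
 * D   A  G 
   E   D  H 
   F   H  F 
 * G   A  I 
   H   I  H 
   I   F  I 
(> = start, * = accepting)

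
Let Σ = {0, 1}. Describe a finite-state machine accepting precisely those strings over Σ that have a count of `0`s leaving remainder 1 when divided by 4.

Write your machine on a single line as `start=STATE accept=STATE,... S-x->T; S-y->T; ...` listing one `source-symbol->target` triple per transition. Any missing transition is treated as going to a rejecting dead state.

Keep the running count of `0`s modulo 4: each `0` advances along the cycle s0 → s1 → s2 → s3 → s0 while other symbols loop. Accept at s1.
4 states suffice.
        0   1  
>  s0   s1  s0 
 * s1   s2  s1 
   s2   s3  s2 
   s3   s0  s3 
(> = start, * = accepting)

start=s0; accept=s1; s0-0->s1; s0-1->s0; s1-0->s2; s1-1->s1; s2-0->s3; s2-1->s2; s3-0->s0; s3-1->s3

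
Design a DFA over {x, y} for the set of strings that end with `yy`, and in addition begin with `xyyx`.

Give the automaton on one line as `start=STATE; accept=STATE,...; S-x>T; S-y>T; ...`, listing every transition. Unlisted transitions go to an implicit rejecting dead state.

Build one automaton per condition and run them in lockstep. The first has 3 states tracking how much of the suffix `yy` has currently been matched; the second has 6 states tracking whether the input so far still matches the prefix `xyyx`. A product state is a pair (one from each), accepting exactly when both do. After merging equivalent states the machine shrinks.
An 8-state machine:
        x   y  
>  q0   q1  q2 
   q1   q2  q3 
   q2   q2  q2 
   q3   q2  q4 
   q4   q5  q2 
   q5   q5  q6 
   q6   q5  q7 
 * q7   q5  q7 
(> = start, * = accepting)

start=q0; accept=q7; q0-x>q1; q0-y>q2; q1-x>q2; q1-y>q3; q2-x>q2; q2-y>q2; q3-x>q2; q3-y>q4; q4-x>q5; q4-y>q2; q5-x>q5; q5-y>q6; q6-x>q5; q6-y>q7; q7-x>q5; q7-y>q7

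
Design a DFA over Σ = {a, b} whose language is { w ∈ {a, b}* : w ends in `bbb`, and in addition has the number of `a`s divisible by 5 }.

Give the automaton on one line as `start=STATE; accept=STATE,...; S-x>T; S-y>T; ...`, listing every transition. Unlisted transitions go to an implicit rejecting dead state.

start=S0; accept=S9; S0-a>S1; S0-b>S2; S1-a>S3; S1-b>S4; S2-a>S1; S2-b>S5; S3-a>S6; S3-b>S7; S4-a>S3; S4-b>S8; S5-a>S1; S5-b>S9; S6-a>S10; S6-b>S11; S7-a>S6; S7-b>S12; S8-a>S3; S8-b>S13; S9-a>S1; S9-b>S9; S10-a>S0; S10-b>S14; S11-a>S10; S11-b>S15; S12-a>S6; S12-b>S16; S13-a>S3; S13-b>S13; S14-a>S0; S14-b>S17; S15-a>S10; S15-b>S18; S16-a>S6; S16-b>S16; S17-a>S0; S17-b>S19; S18-a>S10; S18-b>S18; S19-a>S0; S19-b>S19

Build one automaton per condition and run them in lockstep. One (4 states) tracks how much of the suffix `bbb` has currently been matched; the other (5 states) tracks the count of `a`s modulo 5. Each combined state is a pair, one component from each; accept when both components accept.
20 states suffice.
          a    b  
>  S0     S1   S2 
   S1     S3   S4 
   S2     S1   S5 
   S3     S6   S7 
   S4     S3   S8 
   S5     S1   S9 
   S6    S10  S11 
   S7     S6  S12 
   S8     S3  S13 
 * S9     S1   S9 
   S10    S0  S14 
   S11   S10  S15 
   S12    S6  S16 
   S13    S3  S13 
   S14    S0  S17 
   S15   S10  S18 
   S16    S6  S16 
   S17    S0  S19 
   S18   S10  S18 
   S19    S0  S19 
(> = start, * = accepting)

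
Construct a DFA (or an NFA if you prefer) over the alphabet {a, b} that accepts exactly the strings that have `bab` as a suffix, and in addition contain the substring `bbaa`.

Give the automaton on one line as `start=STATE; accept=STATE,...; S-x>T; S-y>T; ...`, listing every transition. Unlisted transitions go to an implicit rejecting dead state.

start=q0; accept=q9; q0-a>q0; q0-b>q1; q1-a>q2; q1-b>q3; q2-a>q0; q2-b>q4; q3-a>q5; q3-b>q3; q4-a>q2; q4-b>q3; q5-a>q6; q5-b>q4; q6-a>q6; q6-b>q7; q7-a>q8; q7-b>q7; q8-a>q6; q8-b>q9; q9-a>q8; q9-b>q7

Handle the two conditions separately and then intersect. The first has 4 states tracking how much of the suffix `bab` has currently been matched; the second has 5 states tracking whether and how much of `bbaa` has been seen. A product state is a pair (one from each), accepting exactly when both do.
        a   b  
>  q0   q0  q1 
   q1   q2  q3 
   q2   q0  q4 
   q3   q5  q3 
   q4   q2  q3 
   q5   q6  q4 
   q6   q6  q7 
   q7   q8  q7 
   q8   q6  q9 
 * q9   q8  q7 
(> = start, * = accepting)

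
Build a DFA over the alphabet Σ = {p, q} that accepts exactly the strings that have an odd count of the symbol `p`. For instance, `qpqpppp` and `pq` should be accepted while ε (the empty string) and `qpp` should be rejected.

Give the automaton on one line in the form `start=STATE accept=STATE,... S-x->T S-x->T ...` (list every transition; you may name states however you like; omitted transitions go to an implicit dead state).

Keep the running count of `p`s modulo 2: each `p` advances along the cycle A → B → A while other symbols loop. Accept at B.
With 2 states:
       p  q 
>  A   B  A 
 * B   A  B 
(> = start, * = accepting)

start=A accept=B A-p->B A-q->A B-p->A B-q->B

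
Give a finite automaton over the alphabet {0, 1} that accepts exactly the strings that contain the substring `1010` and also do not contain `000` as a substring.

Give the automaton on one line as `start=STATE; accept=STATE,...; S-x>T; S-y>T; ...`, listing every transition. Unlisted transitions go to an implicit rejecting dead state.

Handle the two conditions separately and then intersect. One (5 states) tracks whether and how much of `1010` has been seen; the other (4 states) tracks partial matches of the forbidden pattern `000`. Each combined state is a pair, one component from each; accept when both components accept. Minimizing collapses redundant product states.
        0   1  
>  s0   s1  s2 
   s1   s3  s2 
   s2   s4  s2 
   s3   s5  s2 
   s4   s3  s6 
   s5   s5  s5 
   s6   s7  s2 
 * s7   s8  s9 
 * s8   s5  s9 
 * s9   s7  s9 
(> = start, * = accepting)

start=s0; accept=s7,s8,s9; s0-0>s1; s0-1>s2; s1-0>s3; s1-1>s2; s2-0>s4; s2-1>s2; s3-0>s5; s3-1>s2; s4-0>s3; s4-1>s6; s5-0>s5; s5-1>s5; s6-0>s7; s6-1>s2; s7-0>s8; s7-1>s9; s8-0>s5; s8-1>s9; s9-0>s7; s9-1>s9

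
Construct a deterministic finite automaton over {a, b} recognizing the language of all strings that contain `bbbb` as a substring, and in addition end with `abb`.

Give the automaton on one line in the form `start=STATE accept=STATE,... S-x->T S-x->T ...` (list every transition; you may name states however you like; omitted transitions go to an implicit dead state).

start=s0 accept=s7 s0-a->s0 s0-b->s1 s1-a->s0 s1-b->s2 s2-a->s0 s2-b->s3 s3-a->s0 s3-b->s4 s4-a->s5 s4-b->s4 s5-a->s5 s5-b->s6 s6-a->s5 s6-b->s7 s7-a->s5 s7-b->s4

Run two small machines in parallel and take their product. The first has 5 states tracking whether and how much of `bbbb` has been seen; the second has 4 states tracking how much of the suffix `abb` has currently been matched. A product state is a pair (one from each), accepting exactly when both do. Minimizing collapses redundant product states.
8 states suffice.
        a   b  
>  s0   s0  s1 
   s1   s0  s2 
   s2   s0  s3 
   s3   s0  s4 
   s4   s5  s4 
   s5   s5  s6 
   s6   s5  s7 
 * s7   s5  s4 
(> = start, * = accepting)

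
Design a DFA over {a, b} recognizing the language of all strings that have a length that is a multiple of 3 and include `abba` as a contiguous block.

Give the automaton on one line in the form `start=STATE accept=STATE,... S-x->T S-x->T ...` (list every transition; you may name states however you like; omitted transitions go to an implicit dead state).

start=q0 accept=q14 q0-a->q1 q0-b->q2 q1-a->q3 q1-b->q4 q2-a->q3 q2-b->q5 q3-a->q6 q3-b->q7 q4-a->q6 q4-b->q8 q5-a->q6 q5-b->q0 q6-a->q1 q6-b->q9 q7-a->q1 q7-b->q10 q8-a->q11 q8-b->q2 q9-a->q3 q9-b->q12 q10-a->q13 q10-b->q5 q11-a->q13 q11-b->q13 q12-a->q14 q12-b->q0 q13-a->q14 q13-b->q14 q14-a->q11 q14-b->q11

Build one automaton per condition and run them in lockstep. The first has 3 states tracking the input length modulo 3; the second has 5 states tracking whether and how much of `abba` has been seen. A product state is a pair (one from each), accepting exactly when both do.
          a    b  
>  q0     q1   q2 
   q1     q3   q4 
   q2     q3   q5 
   q3     q6   q7 
   q4     q6   q8 
   q5     q6   q0 
   q6     q1   q9 
   q7     q1  q10 
   q8    q11   q2 
   q9     q3  q12 
   q10   q13   q5 
   q11   q13  q13 
   q12   q14   q0 
   q13   q14  q14 
 * q14   q11  q11 
(> = start, * = accepting)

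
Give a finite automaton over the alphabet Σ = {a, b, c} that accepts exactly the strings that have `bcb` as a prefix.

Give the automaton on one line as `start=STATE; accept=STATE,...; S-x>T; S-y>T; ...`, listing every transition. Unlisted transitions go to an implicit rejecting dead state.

start=q0; accept=q3; q0-a>q4; q0-b>q1; q0-c>q4; q1-a>q4; q1-b>q4; q1-c>q2; q2-a>q4; q2-b>q3; q2-c>q4; q3-a>q3; q3-b>q3; q3-c>q3; q4-a>q4; q4-b>q4; q4-c>q4

Check the first 3 symbols one by one: q0 through q2 record how many have matched `bcb` so far; any wrong symbol goes to the dead state q4. After all 3 match we enter the accepting sink q3.
5 states suffice.
        a   b   c  
>  q0   q4  q1  q4 
   q1   q4  q4  q2 
   q2   q4  q3  q4 
 * q3   q3  q3  q3 
   q4   q4  q4  q4 
(> = start, * = accepting)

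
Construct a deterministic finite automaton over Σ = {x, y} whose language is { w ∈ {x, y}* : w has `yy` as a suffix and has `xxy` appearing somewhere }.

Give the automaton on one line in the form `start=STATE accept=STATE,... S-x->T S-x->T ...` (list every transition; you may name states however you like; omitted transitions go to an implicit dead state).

Run two small machines in parallel and take their product. The first has 3 states tracking how much of the suffix `yy` has currently been matched; the second has 4 states tracking whether and how much of `xxy` has been seen. A product state is a pair (one from each), accepting exactly when both do. Minimizing collapses redundant product states.
5 states suffice.
        x   y  
>  s0   s1  s0 
   s1   s2  s0 
   s2   s2  s3 
   s3   s2  s4 
 * s4   s2  s4 
(> = start, * = accepting)

start=s0 accept=s4 s0-x->s1 s0-y->s0 s1-x->s2 s1-y->s0 s2-x->s2 s2-y->s3 s3-x->s2 s3-y->s4 s4-x->s2 s4-y->s4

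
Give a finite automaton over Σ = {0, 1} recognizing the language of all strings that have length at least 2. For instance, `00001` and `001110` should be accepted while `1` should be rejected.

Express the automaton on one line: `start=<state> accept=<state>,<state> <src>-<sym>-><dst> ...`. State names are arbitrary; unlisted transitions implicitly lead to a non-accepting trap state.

We only need to distinguish lengths 0, 1, …, 2, and '>2'. Chain q0 → q1 → q2 → q3 on every symbol, with q3 looping. Accepting states: {q2, q3}.
        0   1  
>  q0   q1  q1 
   q1   q2  q2 
 * q2   q3  q3 
 * q3   q3  q3 
(> = start, * = accepting)

start=q0 accept=q2,q3 q0-0->q1 q0-1->q1 q1-0->q2 q1-1->q2 q2-0->q3 q2-1->q3 q3-0->q3 q3-1->q3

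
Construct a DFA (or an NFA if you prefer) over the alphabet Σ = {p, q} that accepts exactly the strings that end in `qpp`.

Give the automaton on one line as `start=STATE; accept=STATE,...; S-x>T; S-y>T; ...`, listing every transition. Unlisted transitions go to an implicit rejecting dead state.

Remember how much of `qpp` the current input suffix matches. State A means no match yet; B means the last symbol is `q`; C means the last 2 symbols are `qp`; D means the last 3 symbols are `qpp`. Only D accepts. On a mismatch, fall back to the longest proper suffix that is still a prefix of `qpp`.
       p  q 
>  A   A  B 
   B   C  B 
   C   D  B 
 * D   A  B 
(> = start, * = accepting)

start=A; accept=D; A-p>A; A-q>B; B-p>C; B-q>B; C-p>D; C-q>B; D-p>A; D-q>B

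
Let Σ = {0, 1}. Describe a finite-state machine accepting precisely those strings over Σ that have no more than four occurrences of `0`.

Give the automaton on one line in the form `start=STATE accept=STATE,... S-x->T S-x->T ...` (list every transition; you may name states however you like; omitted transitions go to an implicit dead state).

start=A accept=A,B,C,D,E A-0->B A-1->A B-0->C B-1->B C-0->D C-1->C D-0->E D-1->D E-0->F E-1->E F-0->F F-1->F

Only the number of `0`s matters, and only up to 5. Make a chain A → B → C → D → E → F advanced by each `0` (with F absorbing); every other symbol self-loops. The accepting set is {A, B, C, D, E}.
With 6 states:
       0  1 
>* A   B  A 
 * B   C  B 
 * C   D  C 
 * D   E  D 
 * E   F  E 
   F   F  F 
(> = start, * = accepting)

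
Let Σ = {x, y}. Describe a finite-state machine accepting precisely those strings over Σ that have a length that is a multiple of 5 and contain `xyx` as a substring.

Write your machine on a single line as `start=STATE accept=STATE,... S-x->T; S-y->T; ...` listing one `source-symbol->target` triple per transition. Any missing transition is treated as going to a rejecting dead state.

start=A; accept=Q; A-x->B; A-y->C; B-x->D; B-y->E; C-x->D; C-y->F; D-x->G; D-y->H; E-x->I; E-y->J; F-x->G; F-y->J; G-x->K; G-y->L; H-x->M; H-y->N; I-x->M; I-y->M; J-x->K; J-y->N; K-x->O; K-y->P; L-x->Q; L-y->A; M-x->Q; M-y->Q; N-x->O; N-y->A; O-x->B; O-y->R; P-x->S; P-y->C; Q-x->S; Q-y->S; R-x->T; R-y->F; S-x->T; S-y->T; T-x->I; T-y->I

Handle the two conditions separately and then intersect. One (5 states) tracks the input length modulo 5; the other (4 states) tracks whether and how much of `xyx` has been seen. Each combined state is a pair, one component from each; accept when both components accept.
With 20 states:
       x  y 
>  A   B  C 
   B   D  E 
   C   D  F 
   D   G  H 
   E   I  J 
   F   G  J 
   G   K  L 
   H   M  N 
   I   M  M 
   J   K  N 
   K   O  P 
   L   Q  A 
   M   Q  Q 
   N   O  A 
   O   B  R 
   P   S  C 
 * Q   S  S 
   R   T  F 
   S   T  T 
   T   I  I 
(> = start, * = accepting)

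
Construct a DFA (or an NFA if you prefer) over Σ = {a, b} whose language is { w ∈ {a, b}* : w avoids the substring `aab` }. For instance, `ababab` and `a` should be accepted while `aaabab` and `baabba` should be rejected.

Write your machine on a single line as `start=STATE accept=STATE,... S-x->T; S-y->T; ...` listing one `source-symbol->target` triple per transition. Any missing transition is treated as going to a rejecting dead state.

This is the complement of 'contains `aab`'. Use the same substring-matching states — s0 through s3 holding how much of `aab` has just been matched — but flip the accepting set: everything except the trap s3 accepts.
A 4-state machine:
        a   b  
>* s0   s1  s0 
 * s1   s2  s0 
 * s2   s2  s3 
   s3   s3  s3 
(> = start, * = accepting)

start=s0; accept=s0,s1,s2; s0-a->s1; s0-b->s0; s1-a->s2; s1-b->s0; s2-a->s2; s2-b->s3; s3-a->s3; s3-b->s3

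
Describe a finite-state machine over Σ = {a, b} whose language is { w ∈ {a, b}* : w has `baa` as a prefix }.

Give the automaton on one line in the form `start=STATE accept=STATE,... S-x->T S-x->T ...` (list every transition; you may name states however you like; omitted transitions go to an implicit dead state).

start=q0 accept=q3 q0-a->q4 q0-b->q1 q1-a->q2 q1-b->q4 q2-a->q3 q2-b->q4 q3-a->q3 q3-b->q3 q4-a->q4 q4-b->q4

Walk along `baa` while the input agrees: from q0 take `b` to q1, and so on. Any deviation drops to the rejecting sink q4. Once q3 is reached the prefix is confirmed and every continuation is accepted.
A 5-state machine:
        a   b  
>  q0   q4  q1 
   q1   q2  q4 
   q2   q3  q4 
 * q3   q3  q3 
   q4   q4  q4 
(> = start, * = accepting)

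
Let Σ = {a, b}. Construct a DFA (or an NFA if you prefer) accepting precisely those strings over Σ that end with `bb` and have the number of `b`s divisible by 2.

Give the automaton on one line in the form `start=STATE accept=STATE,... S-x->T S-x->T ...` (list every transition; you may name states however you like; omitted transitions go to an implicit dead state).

start=q0 accept=q3 q0-a->q0 q0-b->q1 q1-a->q2 q1-b->q3 q2-a->q2 q2-b->q0 q3-a->q0 q3-b->q1

Build one automaton per condition and run them in lockstep. One (3 states) tracks how much of the suffix `bb` has currently been matched; the other (2 states) tracks the count of `b`s modulo 2. Each combined state is a pair, one component from each; accept when both components accept. Equivalent product states are then merged.
4 states suffice.
        a   b  
>  q0   q0  q1 
   q1   q2  q3 
   q2   q2  q0 
 * q3   q0  q1 
(> = start, * = accepting)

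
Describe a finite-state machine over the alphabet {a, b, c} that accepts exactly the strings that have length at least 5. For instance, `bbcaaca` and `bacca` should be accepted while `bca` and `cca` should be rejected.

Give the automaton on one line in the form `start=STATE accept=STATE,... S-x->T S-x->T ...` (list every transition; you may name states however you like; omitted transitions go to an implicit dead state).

start=q0 accept=q5,q6 q0-a->q1 q0-b->q1 q0-c->q1 q1-a->q2 q1-b->q2 q1-c->q2 q2-a->q3 q2-b->q3 q2-c->q3 q3-a->q4 q3-b->q4 q3-c->q4 q4-a->q5 q4-b->q5 q4-c->q5 q5-a->q6 q5-b->q6 q5-c->q6 q6-a->q6 q6-b->q6 q6-c->q6

Count input length up to 6: every symbol moves from q0 toward q6, which means 'more than 5' and absorbs. Accept from {q5, q6}.
With 7 states:
        a   b   c  
>  q0   q1  q1  q1 
   q1   q2  q2  q2 
   q2   q3  q3  q3 
   q3   q4  q4  q4 
   q4   q5  q5  q5 
 * q5   q6  q6  q6 
 * q6   q6  q6  q6 
(> = start, * = accepting)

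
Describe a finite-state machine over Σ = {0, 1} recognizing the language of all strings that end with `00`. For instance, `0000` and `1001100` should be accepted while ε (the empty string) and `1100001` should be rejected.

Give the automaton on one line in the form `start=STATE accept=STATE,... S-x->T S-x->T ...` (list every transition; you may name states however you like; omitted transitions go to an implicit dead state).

start=A accept=C A-0->B A-1->A B-0->C B-1->A C-0->C C-1->A

Remember how much of `00` the current input suffix matches. State A means no match yet; B means the last symbol is `0`; C means the last 2 symbols are `00`. Only C accepts. On a mismatch, fall back to the longest proper suffix that is still a prefix of `00`.
3 states suffice.
       0  1 
>  A   B  A 
   B   C  A 
 * C   C  A 
(> = start, * = accepting)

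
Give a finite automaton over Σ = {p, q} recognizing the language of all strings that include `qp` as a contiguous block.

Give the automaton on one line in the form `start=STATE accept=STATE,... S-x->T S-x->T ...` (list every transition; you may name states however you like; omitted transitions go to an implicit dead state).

Track how much of `qp` has been matched so far: state s0 is no progress, s2 is the absorbing accept state reached once `qp` has occurred. Intermediate states record partial matches; on a mismatch, fall back to the longest reusable overlap.
3 states suffice.
        p   q  
>  s0   s0  s1 
   s1   s2  s1 
 * s2   s2  s2 
(> = start, * = accepting)

start=s0 accept=s2 s0-p->s0 s0-q->s1 s1-p->s2 s1-q->s1 s2-p->s2 s2-q->s2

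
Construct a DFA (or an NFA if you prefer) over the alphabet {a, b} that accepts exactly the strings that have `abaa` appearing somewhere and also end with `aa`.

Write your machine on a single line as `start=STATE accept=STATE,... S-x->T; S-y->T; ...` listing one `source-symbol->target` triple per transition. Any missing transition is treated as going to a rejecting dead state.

start=S0; accept=S4; S0-a->S1; S0-b->S0; S1-a->S1; S1-b->S2; S2-a->S3; S2-b->S0; S3-a->S4; S3-b->S2; S4-a->S4; S4-b->S5; S5-a->S6; S5-b->S5; S6-a->S4; S6-b->S5

Build one automaton per condition and run them in lockstep. One (5 states) tracks whether and how much of `abaa` has been seen; the other (3 states) tracks how much of the suffix `aa` has currently been matched. Each combined state is a pair, one component from each; accept when both components accept. After merging equivalent states the machine shrinks.
With 7 states:
        a   b  
>  S0   S1  S0 
   S1   S1  S2 
   S2   S3  S0 
   S3   S4  S2 
 * S4   S4  S5 
   S5   S6  S5 
   S6   S4  S5 
(> = start, * = accepting)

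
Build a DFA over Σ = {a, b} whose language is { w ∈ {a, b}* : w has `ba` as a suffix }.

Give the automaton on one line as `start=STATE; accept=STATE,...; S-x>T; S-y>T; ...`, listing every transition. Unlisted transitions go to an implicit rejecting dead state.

Let each state record the length of the longest suffix of the input read so far that is also a prefix of `ba`. q1 means the last symbol is `b`; q2 means the last 2 symbols are `ba`. Accept only at q2, where the string currently ends in `ba`.
        a   b  
>  q0   q0  q1 
   q1   q2  q1 
 * q2   q0  q1 
(> = start, * = accepting)

start=q0; accept=q2; q0-a>q0; q0-b>q1; q1-a>q2; q1-b>q1; q2-a>q0; q2-b>q1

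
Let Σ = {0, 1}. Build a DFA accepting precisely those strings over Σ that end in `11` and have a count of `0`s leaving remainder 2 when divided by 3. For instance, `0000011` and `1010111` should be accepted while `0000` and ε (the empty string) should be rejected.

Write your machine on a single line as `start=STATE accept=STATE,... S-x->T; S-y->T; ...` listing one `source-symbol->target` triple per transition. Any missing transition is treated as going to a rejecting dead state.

Run two small machines in parallel and take their product. The first has 3 states tracking how much of the suffix `11` has currently been matched; the second has 3 states tracking the count of `0`s modulo 3. A product state is a pair (one from each), accepting exactly when both do. Minimizing collapses redundant product states.
5 states suffice.
       0  1 
>  A   B  A 
   B   C  B 
   C   A  D 
   D   A  E 
 * E   A  E 
(> = start, * = accepting)

start=A; accept=E; A-0->B; A-1->A; B-0->C; B-1->B; C-0->A; C-1->D; D-0->A; D-1->E; E-0->A; E-1->E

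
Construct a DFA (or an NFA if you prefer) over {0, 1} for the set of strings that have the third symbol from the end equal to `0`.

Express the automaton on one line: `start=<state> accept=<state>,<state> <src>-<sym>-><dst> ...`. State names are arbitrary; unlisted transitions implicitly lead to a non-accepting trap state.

Because acceptance depends on a position counted from the end, the machine has to buffer the most recent 3 symbols. Make each state the string of the last up-to-3 symbols read; on input `x` shift the window left and append `x`. Accept when the buffered window has length 3 and begins with `0`.
With 15 states:
          0    1  
>  s0     s1   s2 
   s1     s3   s4 
   s2     s5   s6 
   s3     s7   s8 
   s4     s9  s10 
   s5    s11  s12 
   s6    s13  s14 
 * s7     s7   s8 
 * s8     s9  s10 
 * s9    s11  s12 
 * s10   s13  s14 
   s11    s7   s8 
   s12    s9  s10 
   s13   s11  s12 
   s14   s13  s14 
(> = start, * = accepting)

start=s0 accept=s7,s8,s9,s10 s0-0->s1 s0-1->s2 s1-0->s3 s1-1->s4 s2-0->s5 s2-1->s6 s3-0->s7 s3-1->s8 s4-0->s9 s4-1->s10 s5-0->s11 s5-1->s12 s6-0->s13 s6-1->s14 s7-0->s7 s7-1->s8 s8-0->s9 s8-1->s10 s9-0->s11 s9-1->s12 s10-0->s13 s10-1->s14 s11-0->s7 s11-1->s8 s12-0->s9 s12-1->s10 s13-0->s11 s13-1->s12 s14-0->s13 s14-1->s14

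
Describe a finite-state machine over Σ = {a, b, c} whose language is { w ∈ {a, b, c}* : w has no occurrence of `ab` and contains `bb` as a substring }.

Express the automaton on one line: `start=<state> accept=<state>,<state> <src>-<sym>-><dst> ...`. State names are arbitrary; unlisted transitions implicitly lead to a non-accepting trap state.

Build one automaton per condition and run them in lockstep. The first has 3 states tracking partial matches of the forbidden pattern `ab`; the second has 3 states tracking whether and how much of `bb` has been seen. A product state is a pair (one from each), accepting exactly when both do. Minimizing collapses redundant product states.
With 6 states:
        a   b   c  
>  q0   q1  q2  q0 
   q1   q1  q3  q0 
   q2   q1  q4  q0 
   q3   q3  q3  q3 
 * q4   q5  q4  q4 
 * q5   q5  q3  q4 
(> = start, * = accepting)

start=q0 accept=q4,q5 q0-a->q1 q0-b->q2 q0-c->q0 q1-a->q1 q1-b->q3 q1-c->q0 q2-a->q1 q2-b->q4 q2-c->q0 q3-a->q3 q3-b->q3 q3-c->q3 q4-a->q5 q4-b->q4 q4-c->q4 q5-a->q5 q5-b->q3 q5-c->q4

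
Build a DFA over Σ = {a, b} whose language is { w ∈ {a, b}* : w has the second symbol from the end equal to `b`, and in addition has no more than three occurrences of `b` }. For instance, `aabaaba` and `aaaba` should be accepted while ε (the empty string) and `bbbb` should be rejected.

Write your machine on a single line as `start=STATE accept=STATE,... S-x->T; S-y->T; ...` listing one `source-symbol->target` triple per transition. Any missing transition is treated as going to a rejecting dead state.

start=s0; accept=s5,s6,s9,s10,s13; s0-a->s1; s0-b->s2; s1-a->s3; s1-b->s4; s2-a->s5; s2-b->s6; s3-a->s3; s3-b->s4; s4-a->s5; s4-b->s6; s5-a->s7; s5-b->s8; s6-a->s9; s6-b->s10; s7-a->s7; s7-b->s8; s8-a->s9; s8-b->s10; s9-a->s11; s9-b->s12; s10-a->s13; s10-b->s14; s11-a->s11; s11-b->s12; s12-a->s13; s12-b->s14; s13-a->s15; s13-b->s16; s14-a->s17; s14-b->s14; s15-a->s15; s15-b->s16; s16-a->s17; s16-b->s14; s17-a->s18; s17-b->s16; s18-a->s18; s18-b->s16

Handle the two conditions separately and then intersect. The first has 7 states tracking the last 2 symbols read; the second has 5 states tracking the count of `b`s, saturating at 4. A product state is a pair (one from each), accepting exactly when both do.
With 19 states:
          a    b  
>  s0     s1   s2 
   s1     s3   s4 
   s2     s5   s6 
   s3     s3   s4 
   s4     s5   s6 
 * s5     s7   s8 
 * s6     s9  s10 
   s7     s7   s8 
   s8     s9  s10 
 * s9    s11  s12 
 * s10   s13  s14 
   s11   s11  s12 
   s12   s13  s14 
 * s13   s15  s16 
   s14   s17  s14 
   s15   s15  s16 
   s16   s17  s14 
   s17   s18  s16 
   s18   s18  s16 
(> = start, * = accepting)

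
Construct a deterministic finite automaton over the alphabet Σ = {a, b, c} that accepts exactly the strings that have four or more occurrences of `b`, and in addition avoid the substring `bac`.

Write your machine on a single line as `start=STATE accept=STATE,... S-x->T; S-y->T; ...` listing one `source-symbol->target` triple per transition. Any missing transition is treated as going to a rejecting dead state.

Run two small machines in parallel and take their product. The first has 6 states tracking the count of `b`s, saturating at 5; the second has 4 states tracking partial matches of the forbidden pattern `bac`. A product state is a pair (one from each), accepting exactly when both do.
A 21-state machine:
          a    b    c  
>  q0     q0   q1   q0 
   q1     q2   q3   q4 
   q2     q4   q3   q5 
   q3     q6   q7   q8 
   q4     q4   q3   q4 
   q5     q5   q9   q5 
   q6     q8   q7   q9 
   q7    q10  q11  q12 
   q8     q8   q7   q8 
   q9     q9  q13   q9 
   q10   q12  q11  q13 
 * q11   q14  q15  q16 
   q12   q12  q11  q12 
   q13   q13  q17  q13 
 * q14   q16  q15  q17 
 * q15   q18  q15  q19 
 * q16   q16  q15  q16 
   q17   q17  q20  q17 
 * q18   q19  q15  q20 
 * q19   q19  q15  q19 
   q20   q20  q20  q20 
(> = start, * = accepting)

start=q0; accept=q11,q14,q15,q16,q18,q19; q0-a->q0; q0-b->q1; q0-c->q0; q1-a->q2; q1-b->q3; q1-c->q4; q2-a->q4; q2-b->q3; q2-c->q5; q3-a->q6; q3-b->q7; q3-c->q8; q4-a->q4; q4-b->q3; q4-c->q4; q5-a->q5; q5-b->q9; q5-c->q5; q6-a->q8; q6-b->q7; q6-c->q9; q7-a->q10; q7-b->q11; q7-c->q12; q8-a->q8; q8-b->q7; q8-c->q8; q9-a->q9; q9-b->q13; q9-c->q9; q10-a->q12; q10-b->q11; q10-c->q13; q11-a->q14; q11-b->q15; q11-c->q16; q12-a->q12; q12-b->q11; q12-c->q12; q13-a->q13; q13-b->q17; q13-c->q13; q14-a->q16; q14-b->q15; q14-c->q17; q15-a->q18; q15-b->q15; q15-c->q19; q16-a->q16; q16-b->q15; q16-c->q16; q17-a->q17; q17-b->q20; q17-c->q17; q18-a->q19; q18-b->q15; q18-c->q20; q19-a->q19; q19-b->q15; q19-c->q19; q20-a->q20; q20-b->q20; q20-c->q20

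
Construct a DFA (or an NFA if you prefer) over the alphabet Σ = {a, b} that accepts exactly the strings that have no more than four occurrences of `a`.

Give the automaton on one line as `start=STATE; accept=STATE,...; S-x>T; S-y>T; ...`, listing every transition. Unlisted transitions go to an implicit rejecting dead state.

start=s0; accept=s0,s1,s2,s3,s4; s0-a>s1; s0-b>s0; s1-a>s2; s1-b>s1; s2-a>s3; s2-b>s2; s3-a>s4; s3-b>s3; s4-a>s5; s4-b>s4; s5-a>s5; s5-b>s5

Count `a`s, saturating at 5: states s0 through s4 mean 0 through 4 `a`s seen; s5 means more than 4. Each `a` increments (capped at s5); other symbols loop. Accept from {s0, s1, s2, s3, s4}.
A 6-state machine:
        a   b  
>* s0   s1  s0 
 * s1   s2  s1 
 * s2   s3  s2 
 * s3   s4  s3 
 * s4   s5  s4 
   s5   s5  s5 
(> = start, * = accepting)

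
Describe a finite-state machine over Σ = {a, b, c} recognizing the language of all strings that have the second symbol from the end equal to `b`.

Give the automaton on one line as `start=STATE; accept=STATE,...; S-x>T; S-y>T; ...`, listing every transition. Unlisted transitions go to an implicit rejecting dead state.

A DFA must remember the last 2 symbols (since which symbol is second-to-last isn't known until the input ends). Use one state per possible window of the last ≤2 symbols; accept from those whose window starts with `b`.
A 13-state machine:
          a    b    c  
>  S0     S1   S2   S3 
   S1     S4   S5   S6 
   S2     S7   S8   S9 
   S3    S10  S11  S12 
   S4     S4   S5   S6 
   S5     S7   S8   S9 
   S6    S10  S11  S12 
 * S7     S4   S5   S6 
 * S8     S7   S8   S9 
 * S9    S10  S11  S12 
   S10    S4   S5   S6 
   S11    S7   S8   S9 
   S12   S10  S11  S12 
(> = start, * = accepting)

start=S0; accept=S7,S8,S9; S0-a>S1; S0-b>S2; S0-c>S3; S1-a>S4; S1-b>S5; S1-c>S6; S2-a>S7; S2-b>S8; S2-c>S9; S3-a>S10; S3-b>S11; S3-c>S12; S4-a>S4; S4-b>S5; S4-c>S6; S5-a>S7; S5-b>S8; S5-c>S9; S6-a>S10; S6-b>S11; S6-c>S12; S7-a>S4; S7-b>S5; S7-c>S6; S8-a>S7; S8-b>S8; S8-c>S9; S9-a>S10; S9-b>S11; S9-c>S12; S10-a>S4; S10-b>S5; S10-c>S6; S11-a>S7; S11-b>S8; S11-c>S9; S12-a>S10; S12-b>S11; S12-c>S12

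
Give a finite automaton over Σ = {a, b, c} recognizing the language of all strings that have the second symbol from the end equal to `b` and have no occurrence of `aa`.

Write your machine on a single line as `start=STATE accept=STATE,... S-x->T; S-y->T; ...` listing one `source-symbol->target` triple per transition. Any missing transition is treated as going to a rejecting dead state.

start=q0; accept=q4,q5,q6; q0-a->q1; q0-b->q2; q0-c->q0; q1-a->q3; q1-b->q2; q1-c->q0; q2-a->q4; q2-b->q5; q2-c->q6; q3-a->q3; q3-b->q3; q3-c->q3; q4-a->q3; q4-b->q2; q4-c->q0; q5-a->q4; q5-b->q5; q5-c->q6; q6-a->q1; q6-b->q2; q6-c->q0

Handle the two conditions separately and then intersect. One (13 states) tracks the last 2 symbols read; the other (3 states) tracks partial matches of the forbidden pattern `aa`. Each combined state is a pair, one component from each; accept when both components accept. After merging equivalent states the machine shrinks.
7 states suffice.
        a   b   c  
>  q0   q1  q2  q0 
   q1   q3  q2  q0 
   q2   q4  q5  q6 
   q3   q3  q3  q3 
 * q4   q3  q2  q0 
 * q5   q4  q5  q6 
 * q6   q1  q2  q0 
(> = start, * = accepting)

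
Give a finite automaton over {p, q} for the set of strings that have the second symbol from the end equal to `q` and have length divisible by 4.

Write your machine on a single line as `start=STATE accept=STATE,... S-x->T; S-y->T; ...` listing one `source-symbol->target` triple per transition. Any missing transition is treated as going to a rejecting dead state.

Build one automaton per condition and run them in lockstep. The first has 7 states tracking the last 2 symbols read; the second has 4 states tracking the input length modulo 4. A product state is a pair (one from each), accepting exactly when both do. Minimizing collapses redundant product states.
6 states suffice.
        p   q  
>  s0   s1  s1 
   s1   s2  s2 
   s2   s3  s4 
   s3   s0  s0 
   s4   s5  s5 
 * s5   s1  s1 
(> = start, * = accepting)

start=s0; accept=s5; s0-p->s1; s0-q->s1; s1-p->s2; s1-q->s2; s2-p->s3; s2-q->s4; s3-p->s0; s3-q->s0; s4-p->s5; s4-q->s5; s5-p->s1; s5-q->s1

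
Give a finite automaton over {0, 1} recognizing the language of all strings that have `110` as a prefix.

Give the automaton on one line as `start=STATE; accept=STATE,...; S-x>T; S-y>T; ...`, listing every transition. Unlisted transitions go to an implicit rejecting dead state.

Check the first 3 symbols one by one: q0 through q2 record how many have matched `110` so far; any wrong symbol goes to the dead state q4. After all 3 match we enter the accepting sink q3.
A 5-state machine:
        0   1  
>  q0   q4  q1 
   q1   q4  q2 
   q2   q3  q4 
 * q3   q3  q3 
   q4   q4  q4 
(> = start, * = accepting)

start=q0; accept=q3; q0-0>q4; q0-1>q1; q1-0>q4; q1-1>q2; q2-0>q3; q2-1>q4; q3-0>q3; q3-1>q3; q4-0>q4; q4-1>q4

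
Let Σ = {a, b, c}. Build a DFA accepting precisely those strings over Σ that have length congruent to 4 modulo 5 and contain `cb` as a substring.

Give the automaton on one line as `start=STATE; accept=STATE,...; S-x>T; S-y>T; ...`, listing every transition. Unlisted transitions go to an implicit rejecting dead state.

Handle the two conditions separately and then intersect. One (5 states) tracks the input length modulo 5; the other (3 states) tracks whether and how much of `cb` has been seen. Each combined state is a pair, one component from each; accept when both components accept.
With 15 states:
          a    b    c  
>  q0     q1   q1   q2 
   q1     q3   q3   q4 
   q2     q3   q5   q4 
   q3     q6   q6   q7 
   q4     q6   q8   q7 
   q5     q8   q8   q8 
   q6     q9   q9  q10 
   q7     q9  q11  q10 
   q8    q11  q11  q11 
   q9     q0   q0  q12 
   q10    q0  q13  q12 
 * q11   q13  q13  q13 
   q12    q1  q14   q2 
   q13   q14  q14  q14 
   q14    q5   q5   q5 
(> = start, * = accepting)

start=q0; accept=q11; q0-a>q1; q0-b>q1; q0-c>q2; q1-a>q3; q1-b>q3; q1-c>q4; q2-a>q3; q2-b>q5; q2-c>q4; q3-a>q6; q3-b>q6; q3-c>q7; q4-a>q6; q4-b>q8; q4-c>q7; q5-a>q8; q5-b>q8; q5-c>q8; q6-a>q9; q6-b>q9; q6-c>q10; q7-a>q9; q7-b>q11; q7-c>q10; q8-a>q11; q8-b>q11; q8-c>q11; q9-a>q0; q9-b>q0; q9-c>q12; q10-a>q0; q10-b>q13; q10-c>q12; q11-a>q13; q11-b>q13; q11-c>q13; q12-a>q1; q12-b>q14; q12-c>q2; q13-a>q14; q13-b>q14; q13-c>q14; q14-a>q5; q14-b>q5; q14-c>q5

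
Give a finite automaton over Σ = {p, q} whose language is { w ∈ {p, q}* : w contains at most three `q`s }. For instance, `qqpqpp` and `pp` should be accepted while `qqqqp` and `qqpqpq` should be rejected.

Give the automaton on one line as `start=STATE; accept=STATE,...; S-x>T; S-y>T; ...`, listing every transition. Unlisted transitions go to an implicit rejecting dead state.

start=A; accept=A,B,C,D; A-p>A; A-q>B; B-p>B; B-q>C; C-p>C; C-q>D; D-p>D; D-q>E; E-p>E; E-q>E

Only the number of `q`s matters, and only up to 4. Make a chain A → B → C → D → E advanced by each `q` (with E absorbing); every other symbol self-loops. The accepting set is {A, B, C, D}.
5 states suffice.
       p  q 
>* A   A  B 
 * B   B  C 
 * C   C  D 
 * D   D  E 
   E   E  E 
(> = start, * = accepting)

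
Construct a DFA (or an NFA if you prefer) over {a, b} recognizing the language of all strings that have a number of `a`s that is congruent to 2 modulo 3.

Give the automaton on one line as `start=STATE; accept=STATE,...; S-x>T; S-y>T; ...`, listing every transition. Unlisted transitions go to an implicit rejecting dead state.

start=S0; accept=S2; S0-a>S1; S0-b>S0; S1-a>S2; S1-b>S1; S2-a>S0; S2-b>S2

Keep the running count of `a`s modulo 3: each `a` advances along the cycle S0 → S1 → S2 → S0 while other symbols loop. Accept at S2.
With 3 states:
        a   b  
>  S0   S1  S0 
   S1   S2  S1 
 * S2   S0  S2 
(> = start, * = accepting)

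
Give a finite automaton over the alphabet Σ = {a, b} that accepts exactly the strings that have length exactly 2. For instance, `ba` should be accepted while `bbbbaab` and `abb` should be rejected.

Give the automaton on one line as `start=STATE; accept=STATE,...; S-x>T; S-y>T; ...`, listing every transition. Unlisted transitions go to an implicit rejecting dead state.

Count input length up to 3: every symbol moves from s0 toward s3, which means 'more than 2' and absorbs. Accept from {s2}.
With 4 states:
        a   b  
>  s0   s1  s1 
   s1   s2  s2 
 * s2   s3  s3 
   s3   s3  s3 
(> = start, * = accepting)

start=s0; accept=s2; s0-a>s1; s0-b>s1; s1-a>s2; s1-b>s2; s2-a>s3; s2-b>s3; s3-a>s3; s3-b>s3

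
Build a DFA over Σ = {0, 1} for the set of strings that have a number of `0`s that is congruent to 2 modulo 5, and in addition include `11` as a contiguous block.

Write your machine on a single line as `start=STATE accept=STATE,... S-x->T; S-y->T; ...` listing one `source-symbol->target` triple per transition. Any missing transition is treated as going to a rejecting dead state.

start=q0; accept=q11; q0-0->q1; q0-1->q2; q1-0->q3; q1-1->q4; q2-0->q1; q2-1->q5; q3-0->q6; q3-1->q7; q4-0->q3; q4-1->q8; q5-0->q8; q5-1->q5; q6-0->q9; q6-1->q10; q7-0->q6; q7-1->q11; q8-0->q11; q8-1->q8; q9-0->q0; q9-1->q12; q10-0->q9; q10-1->q13; q11-0->q13; q11-1->q11; q12-0->q0; q12-1->q14; q13-0->q14; q13-1->q13; q14-0->q5; q14-1->q14

Build one automaton per condition and run them in lockstep. One (5 states) tracks the count of `0`s modulo 5; the other (3 states) tracks whether and how much of `11` has been seen. Each combined state is a pair, one component from each; accept when both components accept.
          0    1  
>  q0     q1   q2 
   q1     q3   q4 
   q2     q1   q5 
   q3     q6   q7 
   q4     q3   q8 
   q5     q8   q5 
   q6     q9  q10 
   q7     q6  q11 
   q8    q11   q8 
   q9     q0  q12 
   q10    q9  q13 
 * q11   q13  q11 
   q12    q0  q14 
   q13   q14  q13 
   q14    q5  q14 
(> = start, * = accepting)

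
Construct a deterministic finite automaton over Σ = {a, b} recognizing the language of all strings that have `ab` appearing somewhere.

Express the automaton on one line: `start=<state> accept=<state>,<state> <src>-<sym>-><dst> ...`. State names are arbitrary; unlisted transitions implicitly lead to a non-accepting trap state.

Track how much of `ab` has been matched so far: state q0 is no progress, q2 is the absorbing accept state reached once `ab` has occurred. Intermediate states record partial matches; on a mismatch, fall back to the longest reusable overlap.
        a   b  
>  q0   q1  q0 
   q1   q1  q2 
 * q2   q2  q2 
(> = start, * = accepting)

start=q0 accept=q2 q0-a->q1 q0-b->q0 q1-a->q1 q1-b->q2 q2-a->q2 q2-b->q2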